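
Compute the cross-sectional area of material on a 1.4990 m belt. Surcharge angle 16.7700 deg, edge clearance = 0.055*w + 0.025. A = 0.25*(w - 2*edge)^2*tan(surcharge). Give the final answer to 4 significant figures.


edge = 0.055*1.4990 + 0.025 = 0.107445 m
ew = 1.4990 - 2*0.107445 = 1.28411 m
A = 0.25 * 1.28411^2 * tan(16.7700 deg)
A = 0.1242 m^2


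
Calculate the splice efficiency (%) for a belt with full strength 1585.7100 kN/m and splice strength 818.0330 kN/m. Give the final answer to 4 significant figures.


Eff = 818.0330 / 1585.7100 * 100
Eff = 51.59 %


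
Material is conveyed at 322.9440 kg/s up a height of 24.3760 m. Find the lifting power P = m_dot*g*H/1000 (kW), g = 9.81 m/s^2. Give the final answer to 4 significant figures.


P = 322.9440 * 9.81 * 24.3760 / 1000
P = 77.23 kW


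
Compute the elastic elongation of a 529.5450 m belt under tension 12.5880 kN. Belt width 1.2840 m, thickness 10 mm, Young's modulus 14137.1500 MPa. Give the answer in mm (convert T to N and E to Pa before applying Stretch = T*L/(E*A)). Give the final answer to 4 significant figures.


A = 1.2840 * 0.01 = 0.01284 m^2
Stretch = 12.5880*1000 * 529.5450 / (14137.1500e6 * 0.01284) * 1000
Stretch = 36.72 mm


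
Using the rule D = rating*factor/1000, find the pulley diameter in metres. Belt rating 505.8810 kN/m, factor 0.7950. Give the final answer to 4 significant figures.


D = 505.8810 * 0.7950 / 1000
D = 0.4022 m


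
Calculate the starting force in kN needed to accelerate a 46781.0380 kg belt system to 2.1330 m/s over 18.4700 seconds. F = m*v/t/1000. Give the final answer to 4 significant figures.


F = 46781.0380 * 2.1330 / 18.4700 / 1000
F = 5.402 kN


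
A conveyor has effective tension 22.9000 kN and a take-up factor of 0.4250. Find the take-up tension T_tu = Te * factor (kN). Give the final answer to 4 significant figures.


T_tu = 22.9000 * 0.4250
T_tu = 9.732 kN


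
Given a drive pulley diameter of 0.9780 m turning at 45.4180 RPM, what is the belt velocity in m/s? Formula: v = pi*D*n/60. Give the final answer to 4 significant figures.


v = pi * 0.9780 * 45.4180 / 60
v = 2.326 m/s


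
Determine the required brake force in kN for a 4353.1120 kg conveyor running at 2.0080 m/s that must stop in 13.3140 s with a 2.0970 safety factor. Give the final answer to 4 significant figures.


F = 4353.1120 * 2.0080 / 13.3140 * 2.0970 / 1000
F = 1.377 kN


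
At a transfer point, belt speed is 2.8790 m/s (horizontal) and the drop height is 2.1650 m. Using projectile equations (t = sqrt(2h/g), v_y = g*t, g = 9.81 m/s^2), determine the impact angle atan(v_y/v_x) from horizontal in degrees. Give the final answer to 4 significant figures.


t = sqrt(2*2.1650/9.81) = 0.664369 s
v_y = 9.81 * 0.664369 = 6.51746 m/s
angle = atan(6.51746 / 2.8790) = 66.17 deg


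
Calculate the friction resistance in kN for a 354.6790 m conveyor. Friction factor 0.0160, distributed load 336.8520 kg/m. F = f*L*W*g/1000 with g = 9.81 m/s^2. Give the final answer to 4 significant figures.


F = 0.0160 * 354.6790 * 336.8520 * 9.81 / 1000
F = 18.75 kN


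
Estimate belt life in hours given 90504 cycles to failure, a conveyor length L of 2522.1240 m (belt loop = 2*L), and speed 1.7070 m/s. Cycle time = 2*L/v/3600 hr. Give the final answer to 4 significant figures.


cycle_time = 2 * 2522.1240 / 1.7070 / 3600 = 0.820844 hr
life = 90504 * 0.820844 = 74290 hours


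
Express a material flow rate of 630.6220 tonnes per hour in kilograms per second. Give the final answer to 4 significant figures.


m_dot = 630.6220 * 1000 / 3600
m_dot = 175.2 kg/s


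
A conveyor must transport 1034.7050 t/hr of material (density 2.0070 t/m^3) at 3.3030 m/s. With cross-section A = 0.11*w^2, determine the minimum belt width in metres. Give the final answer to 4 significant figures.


A_req = 1034.7050 / (3.3030 * 2.0070 * 3600) = 0.0433569 m^2
w = sqrt(0.0433569 / 0.11)
w = 0.6278 m


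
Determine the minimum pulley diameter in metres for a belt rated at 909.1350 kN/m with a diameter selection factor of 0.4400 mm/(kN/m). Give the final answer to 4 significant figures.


D = 909.1350 * 0.4400 / 1000
D = 0.4000 m


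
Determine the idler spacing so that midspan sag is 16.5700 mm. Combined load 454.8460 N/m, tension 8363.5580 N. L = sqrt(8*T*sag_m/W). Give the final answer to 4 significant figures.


sag = 16.5700/1000 = 0.016570 m
L = sqrt(8 * 8363.5580 * 0.016570 / 454.8460)
L = 1.561 m


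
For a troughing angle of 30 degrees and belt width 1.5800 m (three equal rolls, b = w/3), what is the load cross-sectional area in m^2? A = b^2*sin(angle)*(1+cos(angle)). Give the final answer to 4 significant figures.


b = 1.5800/3 = 0.526667 m
A = 0.526667^2 * sin(30 deg) * (1 + cos(30 deg))
A = 0.2588 m^2


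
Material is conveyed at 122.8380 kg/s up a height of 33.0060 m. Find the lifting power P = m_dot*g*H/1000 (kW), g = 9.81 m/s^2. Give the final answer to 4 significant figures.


P = 122.8380 * 9.81 * 33.0060 / 1000
P = 39.77 kW


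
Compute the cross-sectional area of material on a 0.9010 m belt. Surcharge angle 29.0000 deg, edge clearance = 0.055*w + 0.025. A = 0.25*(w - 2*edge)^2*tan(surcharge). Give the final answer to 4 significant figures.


edge = 0.055*0.9010 + 0.025 = 0.074555 m
ew = 0.9010 - 2*0.074555 = 0.75189 m
A = 0.25 * 0.75189^2 * tan(29.0000 deg)
A = 0.07834 m^2


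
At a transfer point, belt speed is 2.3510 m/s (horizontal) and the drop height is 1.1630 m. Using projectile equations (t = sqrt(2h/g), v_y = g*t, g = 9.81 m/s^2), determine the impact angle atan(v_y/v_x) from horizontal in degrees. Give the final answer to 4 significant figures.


t = sqrt(2*1.1630/9.81) = 0.486934 s
v_y = 9.81 * 0.486934 = 4.77682 m/s
angle = atan(4.77682 / 2.3510) = 63.80 deg


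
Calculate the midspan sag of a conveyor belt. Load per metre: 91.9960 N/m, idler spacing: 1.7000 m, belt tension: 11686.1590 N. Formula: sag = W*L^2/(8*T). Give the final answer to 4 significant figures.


sag = 91.9960 * 1.7000^2 / (8 * 11686.1590)
sag = 0.002844 m


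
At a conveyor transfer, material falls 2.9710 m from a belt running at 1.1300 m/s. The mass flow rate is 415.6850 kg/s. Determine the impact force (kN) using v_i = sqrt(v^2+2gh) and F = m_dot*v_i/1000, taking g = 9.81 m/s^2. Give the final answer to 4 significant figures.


v_i = sqrt(1.1300^2 + 2*9.81*2.9710) = 7.71803 m/s
F = 415.6850 * 7.71803 / 1000
F = 3.208 kN


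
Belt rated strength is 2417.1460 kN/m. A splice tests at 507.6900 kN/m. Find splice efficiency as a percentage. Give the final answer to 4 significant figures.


Eff = 507.6900 / 2417.1460 * 100
Eff = 21.00 %


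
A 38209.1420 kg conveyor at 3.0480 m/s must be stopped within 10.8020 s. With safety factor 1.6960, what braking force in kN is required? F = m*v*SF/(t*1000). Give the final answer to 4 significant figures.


F = 38209.1420 * 3.0480 / 10.8020 * 1.6960 / 1000
F = 18.29 kN


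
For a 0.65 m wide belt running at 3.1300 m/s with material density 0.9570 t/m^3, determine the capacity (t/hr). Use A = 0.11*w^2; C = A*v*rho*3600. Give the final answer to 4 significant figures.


A = 0.11 * 0.65^2 = 0.046475 m^2
C = 0.046475 * 3.1300 * 0.9570 * 3600
C = 501.2 t/hr


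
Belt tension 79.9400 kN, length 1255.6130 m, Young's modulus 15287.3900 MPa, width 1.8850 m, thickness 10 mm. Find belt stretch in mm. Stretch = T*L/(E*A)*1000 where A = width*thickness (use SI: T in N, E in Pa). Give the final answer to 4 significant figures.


A = 1.8850 * 0.01 = 0.01885 m^2
Stretch = 79.9400*1000 * 1255.6130 / (15287.3900e6 * 0.01885) * 1000
Stretch = 348.3 mm


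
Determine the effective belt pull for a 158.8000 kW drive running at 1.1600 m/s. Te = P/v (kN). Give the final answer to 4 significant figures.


Te = P / v = 158.8000 / 1.1600
Te = 136.9 kN


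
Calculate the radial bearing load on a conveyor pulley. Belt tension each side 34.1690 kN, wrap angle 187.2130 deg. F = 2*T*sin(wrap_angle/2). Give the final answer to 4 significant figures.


F = 2 * 34.1690 * sin(187.2130/2 deg)
F = 68.20 kN


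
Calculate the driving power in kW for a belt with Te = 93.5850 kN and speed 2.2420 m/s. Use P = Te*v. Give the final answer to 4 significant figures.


P = Te * v = 93.5850 * 2.2420
P = 209.8 kW


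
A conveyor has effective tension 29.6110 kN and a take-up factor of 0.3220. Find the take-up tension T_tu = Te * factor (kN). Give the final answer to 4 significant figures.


T_tu = 29.6110 * 0.3220
T_tu = 9.535 kN


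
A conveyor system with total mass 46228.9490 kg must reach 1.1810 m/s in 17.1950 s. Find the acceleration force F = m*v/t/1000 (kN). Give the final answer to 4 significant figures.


F = 46228.9490 * 1.1810 / 17.1950 / 1000
F = 3.175 kN


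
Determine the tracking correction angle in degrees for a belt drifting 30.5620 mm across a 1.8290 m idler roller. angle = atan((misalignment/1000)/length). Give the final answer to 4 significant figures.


misalign_m = 30.5620 / 1000 = 0.030562 m
angle = atan(0.030562 / 1.8290)
angle = 0.9573 deg


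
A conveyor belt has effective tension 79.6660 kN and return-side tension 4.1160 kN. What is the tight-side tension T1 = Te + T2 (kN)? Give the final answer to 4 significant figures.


T1 = Te + T2 = 79.6660 + 4.1160
T1 = 83.78 kN


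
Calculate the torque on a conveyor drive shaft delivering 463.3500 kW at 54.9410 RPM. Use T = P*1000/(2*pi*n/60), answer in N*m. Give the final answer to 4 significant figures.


omega = 2*pi*54.9410/60 = 5.75341 rad/s
T = 463.3500*1000 / 5.75341
T = 80530 N*m


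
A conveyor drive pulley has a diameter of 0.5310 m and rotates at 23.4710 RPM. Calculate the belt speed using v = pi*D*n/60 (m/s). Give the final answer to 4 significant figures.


v = pi * 0.5310 * 23.4710 / 60
v = 0.6526 m/s


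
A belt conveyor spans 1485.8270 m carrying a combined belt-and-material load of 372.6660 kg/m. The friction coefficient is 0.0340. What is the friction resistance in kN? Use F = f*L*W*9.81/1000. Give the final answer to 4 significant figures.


F = 0.0340 * 1485.8270 * 372.6660 * 9.81 / 1000
F = 184.7 kN


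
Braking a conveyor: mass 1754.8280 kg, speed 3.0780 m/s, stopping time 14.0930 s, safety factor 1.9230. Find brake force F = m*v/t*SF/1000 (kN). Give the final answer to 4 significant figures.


F = 1754.8280 * 3.0780 / 14.0930 * 1.9230 / 1000
F = 0.7370 kN


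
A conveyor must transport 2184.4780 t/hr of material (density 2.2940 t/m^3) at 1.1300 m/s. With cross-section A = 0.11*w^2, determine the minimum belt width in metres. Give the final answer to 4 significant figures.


A_req = 2184.4780 / (1.1300 * 2.2940 * 3600) = 0.234085 m^2
w = sqrt(0.234085 / 0.11)
w = 1.459 m


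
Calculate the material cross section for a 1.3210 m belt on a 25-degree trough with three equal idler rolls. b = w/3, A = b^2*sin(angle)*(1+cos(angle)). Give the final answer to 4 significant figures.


b = 1.3210/3 = 0.440333 m
A = 0.440333^2 * sin(25 deg) * (1 + cos(25 deg))
A = 0.1562 m^2


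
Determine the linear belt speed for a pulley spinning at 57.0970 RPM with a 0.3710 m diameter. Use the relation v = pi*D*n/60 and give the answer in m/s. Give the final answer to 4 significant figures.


v = pi * 0.3710 * 57.0970 / 60
v = 1.109 m/s


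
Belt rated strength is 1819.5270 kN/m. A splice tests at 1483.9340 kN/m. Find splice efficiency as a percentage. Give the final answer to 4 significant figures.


Eff = 1483.9340 / 1819.5270 * 100
Eff = 81.56 %


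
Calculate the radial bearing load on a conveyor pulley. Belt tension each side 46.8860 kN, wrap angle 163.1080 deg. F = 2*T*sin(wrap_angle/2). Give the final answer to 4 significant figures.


F = 2 * 46.8860 * sin(163.1080/2 deg)
F = 92.76 kN


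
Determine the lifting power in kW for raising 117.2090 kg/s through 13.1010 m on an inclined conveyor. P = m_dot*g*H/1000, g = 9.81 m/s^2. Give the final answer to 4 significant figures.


P = 117.2090 * 9.81 * 13.1010 / 1000
P = 15.06 kW


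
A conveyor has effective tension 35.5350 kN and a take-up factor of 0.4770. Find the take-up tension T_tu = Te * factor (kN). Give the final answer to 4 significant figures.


T_tu = 35.5350 * 0.4770
T_tu = 16.95 kN


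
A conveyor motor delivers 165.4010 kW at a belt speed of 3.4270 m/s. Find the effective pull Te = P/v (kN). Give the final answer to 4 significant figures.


Te = P / v = 165.4010 / 3.4270
Te = 48.26 kN


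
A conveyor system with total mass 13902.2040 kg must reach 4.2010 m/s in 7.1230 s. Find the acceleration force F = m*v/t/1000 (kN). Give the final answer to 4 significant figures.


F = 13902.2040 * 4.2010 / 7.1230 / 1000
F = 8.199 kN


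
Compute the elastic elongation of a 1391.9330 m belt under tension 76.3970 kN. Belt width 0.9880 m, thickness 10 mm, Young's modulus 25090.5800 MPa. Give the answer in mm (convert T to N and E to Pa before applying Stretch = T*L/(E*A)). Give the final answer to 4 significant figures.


A = 0.9880 * 0.01 = 0.00988 m^2
Stretch = 76.3970*1000 * 1391.9330 / (25090.5800e6 * 0.00988) * 1000
Stretch = 429.0 mm


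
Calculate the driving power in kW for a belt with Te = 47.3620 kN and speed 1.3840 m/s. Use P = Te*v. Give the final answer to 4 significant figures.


P = Te * v = 47.3620 * 1.3840
P = 65.55 kW


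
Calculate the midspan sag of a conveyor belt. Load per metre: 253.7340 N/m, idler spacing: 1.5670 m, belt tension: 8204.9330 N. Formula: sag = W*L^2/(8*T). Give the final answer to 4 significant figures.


sag = 253.7340 * 1.5670^2 / (8 * 8204.9330)
sag = 0.009492 m


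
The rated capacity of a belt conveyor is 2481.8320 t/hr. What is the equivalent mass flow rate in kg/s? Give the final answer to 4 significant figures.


m_dot = 2481.8320 * 1000 / 3600
m_dot = 689.4 kg/s


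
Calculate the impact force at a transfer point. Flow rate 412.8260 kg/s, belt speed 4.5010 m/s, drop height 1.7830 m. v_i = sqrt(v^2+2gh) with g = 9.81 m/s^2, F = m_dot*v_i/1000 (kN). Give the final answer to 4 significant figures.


v_i = sqrt(4.5010^2 + 2*9.81*1.7830) = 7.43246 m/s
F = 412.8260 * 7.43246 / 1000
F = 3.068 kN


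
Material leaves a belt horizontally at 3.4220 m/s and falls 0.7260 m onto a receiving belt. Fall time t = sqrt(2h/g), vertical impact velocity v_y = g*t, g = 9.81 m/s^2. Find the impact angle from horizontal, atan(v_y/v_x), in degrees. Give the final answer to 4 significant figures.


t = sqrt(2*0.7260/9.81) = 0.384724 s
v_y = 9.81 * 0.384724 = 3.77414 m/s
angle = atan(3.77414 / 3.4220) = 47.80 deg


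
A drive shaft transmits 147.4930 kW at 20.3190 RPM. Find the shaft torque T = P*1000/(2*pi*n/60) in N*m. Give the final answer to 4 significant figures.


omega = 2*pi*20.3190/60 = 2.1278 rad/s
T = 147.4930*1000 / 2.1278
T = 69320 N*m


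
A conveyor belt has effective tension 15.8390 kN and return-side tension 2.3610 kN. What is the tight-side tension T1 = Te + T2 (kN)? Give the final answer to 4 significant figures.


T1 = Te + T2 = 15.8390 + 2.3610
T1 = 18.20 kN


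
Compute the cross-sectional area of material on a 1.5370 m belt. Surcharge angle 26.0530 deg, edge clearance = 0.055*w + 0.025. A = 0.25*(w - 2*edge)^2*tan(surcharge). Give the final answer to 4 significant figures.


edge = 0.055*1.5370 + 0.025 = 0.109535 m
ew = 1.5370 - 2*0.109535 = 1.31793 m
A = 0.25 * 1.31793^2 * tan(26.0530 deg)
A = 0.2123 m^2


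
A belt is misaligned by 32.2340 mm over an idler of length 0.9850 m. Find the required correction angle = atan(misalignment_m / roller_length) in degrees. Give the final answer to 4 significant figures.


misalign_m = 32.2340 / 1000 = 0.032234 m
angle = atan(0.032234 / 0.9850)
angle = 1.874 deg


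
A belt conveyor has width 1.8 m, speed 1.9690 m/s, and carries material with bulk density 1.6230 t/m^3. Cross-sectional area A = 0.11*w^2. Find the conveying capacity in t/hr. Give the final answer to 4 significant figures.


A = 0.11 * 1.8^2 = 0.3564 m^2
C = 0.3564 * 1.9690 * 1.6230 * 3600
C = 4100 t/hr


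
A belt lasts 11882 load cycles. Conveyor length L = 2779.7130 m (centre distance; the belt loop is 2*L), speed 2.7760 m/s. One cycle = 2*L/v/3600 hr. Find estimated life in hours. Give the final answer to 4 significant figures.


cycle_time = 2 * 2779.7130 / 2.7760 / 3600 = 0.556299 hr
life = 11882 * 0.556299 = 6610 hours


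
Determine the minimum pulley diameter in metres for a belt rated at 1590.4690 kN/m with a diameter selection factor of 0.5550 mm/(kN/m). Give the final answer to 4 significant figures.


D = 1590.4690 * 0.5550 / 1000
D = 0.8827 m


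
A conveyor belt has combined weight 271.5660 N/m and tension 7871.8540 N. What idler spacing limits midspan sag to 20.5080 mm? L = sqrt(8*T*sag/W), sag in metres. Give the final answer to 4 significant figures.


sag = 20.5080/1000 = 0.020508 m
L = sqrt(8 * 7871.8540 * 0.020508 / 271.5660)
L = 2.181 m


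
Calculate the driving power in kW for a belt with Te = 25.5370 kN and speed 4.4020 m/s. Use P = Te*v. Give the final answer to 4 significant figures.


P = Te * v = 25.5370 * 4.4020
P = 112.4 kW


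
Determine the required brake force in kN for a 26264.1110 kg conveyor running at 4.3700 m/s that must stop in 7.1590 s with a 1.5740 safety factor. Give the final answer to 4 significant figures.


F = 26264.1110 * 4.3700 / 7.1590 * 1.5740 / 1000
F = 25.23 kN


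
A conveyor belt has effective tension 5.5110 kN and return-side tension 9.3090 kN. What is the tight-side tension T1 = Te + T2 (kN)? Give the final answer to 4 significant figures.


T1 = Te + T2 = 5.5110 + 9.3090
T1 = 14.82 kN


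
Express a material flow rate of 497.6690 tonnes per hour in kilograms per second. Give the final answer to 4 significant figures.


m_dot = 497.6690 * 1000 / 3600
m_dot = 138.2 kg/s


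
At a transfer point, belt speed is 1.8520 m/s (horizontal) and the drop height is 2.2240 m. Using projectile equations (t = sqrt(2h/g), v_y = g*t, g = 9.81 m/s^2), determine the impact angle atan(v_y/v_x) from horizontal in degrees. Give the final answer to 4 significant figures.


t = sqrt(2*2.2240/9.81) = 0.673361 s
v_y = 9.81 * 0.673361 = 6.60567 m/s
angle = atan(6.60567 / 1.8520) = 74.34 deg


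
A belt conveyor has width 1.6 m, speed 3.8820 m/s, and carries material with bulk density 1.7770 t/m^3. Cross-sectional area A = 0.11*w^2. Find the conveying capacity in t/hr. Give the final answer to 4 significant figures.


A = 0.11 * 1.6^2 = 0.2816 m^2
C = 0.2816 * 3.8820 * 1.7770 * 3600
C = 6993 t/hr


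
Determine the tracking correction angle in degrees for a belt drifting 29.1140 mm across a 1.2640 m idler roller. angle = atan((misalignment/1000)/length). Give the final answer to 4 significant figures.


misalign_m = 29.1140 / 1000 = 0.029114 m
angle = atan(0.029114 / 1.2640)
angle = 1.319 deg


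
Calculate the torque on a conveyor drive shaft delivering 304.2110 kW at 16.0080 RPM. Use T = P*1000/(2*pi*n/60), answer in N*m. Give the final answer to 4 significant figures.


omega = 2*pi*16.0080/60 = 1.67635 rad/s
T = 304.2110*1000 / 1.67635
T = 181500 N*m


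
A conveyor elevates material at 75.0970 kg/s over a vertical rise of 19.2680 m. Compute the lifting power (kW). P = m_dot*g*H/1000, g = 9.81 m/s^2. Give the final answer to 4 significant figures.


P = 75.0970 * 9.81 * 19.2680 / 1000
P = 14.19 kW


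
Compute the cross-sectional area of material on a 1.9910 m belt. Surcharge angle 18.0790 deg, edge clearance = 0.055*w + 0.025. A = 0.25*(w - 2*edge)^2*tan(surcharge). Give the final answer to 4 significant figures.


edge = 0.055*1.9910 + 0.025 = 0.134505 m
ew = 1.9910 - 2*0.134505 = 1.72199 m
A = 0.25 * 1.72199^2 * tan(18.0790 deg)
A = 0.2420 m^2


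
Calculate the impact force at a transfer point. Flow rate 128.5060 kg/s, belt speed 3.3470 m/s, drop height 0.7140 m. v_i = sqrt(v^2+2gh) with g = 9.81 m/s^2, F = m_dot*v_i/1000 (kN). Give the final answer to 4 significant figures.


v_i = sqrt(3.3470^2 + 2*9.81*0.7140) = 5.02106 m/s
F = 128.5060 * 5.02106 / 1000
F = 0.6452 kN


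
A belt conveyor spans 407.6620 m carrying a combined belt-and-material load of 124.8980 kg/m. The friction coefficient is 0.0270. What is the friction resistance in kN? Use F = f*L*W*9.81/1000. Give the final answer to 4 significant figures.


F = 0.0270 * 407.6620 * 124.8980 * 9.81 / 1000
F = 13.49 kN


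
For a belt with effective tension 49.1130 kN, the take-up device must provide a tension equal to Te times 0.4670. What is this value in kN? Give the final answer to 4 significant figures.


T_tu = 49.1130 * 0.4670
T_tu = 22.94 kN


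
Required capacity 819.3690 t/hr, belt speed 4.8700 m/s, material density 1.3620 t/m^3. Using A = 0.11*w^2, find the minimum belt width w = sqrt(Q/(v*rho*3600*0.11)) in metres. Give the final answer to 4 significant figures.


A_req = 819.3690 / (4.8700 * 1.3620 * 3600) = 0.034314 m^2
w = sqrt(0.034314 / 0.11)
w = 0.5585 m


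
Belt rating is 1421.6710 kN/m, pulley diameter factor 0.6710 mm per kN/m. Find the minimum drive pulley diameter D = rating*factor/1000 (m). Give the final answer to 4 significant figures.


D = 1421.6710 * 0.6710 / 1000
D = 0.9539 m


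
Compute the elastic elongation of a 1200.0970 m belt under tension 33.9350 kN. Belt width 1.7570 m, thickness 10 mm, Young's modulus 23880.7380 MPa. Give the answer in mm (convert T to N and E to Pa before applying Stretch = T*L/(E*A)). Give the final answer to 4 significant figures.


A = 1.7570 * 0.01 = 0.01757 m^2
Stretch = 33.9350*1000 * 1200.0970 / (23880.7380e6 * 0.01757) * 1000
Stretch = 97.06 mm


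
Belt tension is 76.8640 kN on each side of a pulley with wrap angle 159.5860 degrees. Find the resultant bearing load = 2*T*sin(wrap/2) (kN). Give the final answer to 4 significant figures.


F = 2 * 76.8640 * sin(159.5860/2 deg)
F = 151.3 kN


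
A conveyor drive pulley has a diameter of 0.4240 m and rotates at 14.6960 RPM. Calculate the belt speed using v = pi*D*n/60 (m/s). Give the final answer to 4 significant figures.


v = pi * 0.4240 * 14.6960 / 60
v = 0.3263 m/s


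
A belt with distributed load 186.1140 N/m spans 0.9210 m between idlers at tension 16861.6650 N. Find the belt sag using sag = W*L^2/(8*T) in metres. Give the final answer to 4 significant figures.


sag = 186.1140 * 0.9210^2 / (8 * 16861.6650)
sag = 0.001170 m


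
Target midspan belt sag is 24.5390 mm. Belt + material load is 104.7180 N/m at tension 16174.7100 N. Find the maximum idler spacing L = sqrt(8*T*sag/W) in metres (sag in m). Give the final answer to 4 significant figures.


sag = 24.5390/1000 = 0.024539 m
L = sqrt(8 * 16174.7100 * 0.024539 / 104.7180)
L = 5.507 m


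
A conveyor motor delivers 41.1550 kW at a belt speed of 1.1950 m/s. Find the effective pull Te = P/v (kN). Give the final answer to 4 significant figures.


Te = P / v = 41.1550 / 1.1950
Te = 34.44 kN


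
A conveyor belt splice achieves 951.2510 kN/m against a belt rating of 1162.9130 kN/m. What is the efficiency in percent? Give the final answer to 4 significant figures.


Eff = 951.2510 / 1162.9130 * 100
Eff = 81.80 %


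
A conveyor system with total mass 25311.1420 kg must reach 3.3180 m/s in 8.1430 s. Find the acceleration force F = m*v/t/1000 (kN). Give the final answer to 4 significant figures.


F = 25311.1420 * 3.3180 / 8.1430 / 1000
F = 10.31 kN


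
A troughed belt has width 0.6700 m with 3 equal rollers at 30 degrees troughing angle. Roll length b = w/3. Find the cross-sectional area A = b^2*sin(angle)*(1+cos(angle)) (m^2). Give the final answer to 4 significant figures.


b = 0.6700/3 = 0.223333 m
A = 0.223333^2 * sin(30 deg) * (1 + cos(30 deg))
A = 0.04654 m^2


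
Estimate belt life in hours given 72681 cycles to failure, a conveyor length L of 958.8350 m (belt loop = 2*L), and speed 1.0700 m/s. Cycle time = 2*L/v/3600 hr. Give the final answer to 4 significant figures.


cycle_time = 2 * 958.8350 / 1.0700 / 3600 = 0.497837 hr
life = 72681 * 0.497837 = 36180 hours


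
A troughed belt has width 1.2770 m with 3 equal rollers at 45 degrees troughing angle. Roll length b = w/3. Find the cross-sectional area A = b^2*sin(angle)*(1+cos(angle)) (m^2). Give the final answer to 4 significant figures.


b = 1.2770/3 = 0.425667 m
A = 0.425667^2 * sin(45 deg) * (1 + cos(45 deg))
A = 0.2187 m^2


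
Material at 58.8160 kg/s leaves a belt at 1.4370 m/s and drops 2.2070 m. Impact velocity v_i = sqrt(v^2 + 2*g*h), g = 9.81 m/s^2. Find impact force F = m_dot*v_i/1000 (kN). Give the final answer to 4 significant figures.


v_i = sqrt(1.4370^2 + 2*9.81*2.2070) = 6.73545 m/s
F = 58.8160 * 6.73545 / 1000
F = 0.3962 kN


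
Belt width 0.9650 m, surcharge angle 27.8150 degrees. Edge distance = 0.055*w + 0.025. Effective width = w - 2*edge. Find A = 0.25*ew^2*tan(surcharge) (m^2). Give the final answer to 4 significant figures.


edge = 0.055*0.9650 + 0.025 = 0.078075 m
ew = 0.9650 - 2*0.078075 = 0.80885 m
A = 0.25 * 0.80885^2 * tan(27.8150 deg)
A = 0.08629 m^2


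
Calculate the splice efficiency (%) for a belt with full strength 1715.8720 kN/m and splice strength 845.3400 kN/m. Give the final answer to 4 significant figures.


Eff = 845.3400 / 1715.8720 * 100
Eff = 49.27 %


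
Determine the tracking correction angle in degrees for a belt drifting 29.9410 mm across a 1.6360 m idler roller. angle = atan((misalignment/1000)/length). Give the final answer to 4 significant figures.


misalign_m = 29.9410 / 1000 = 0.029941 m
angle = atan(0.029941 / 1.6360)
angle = 1.048 deg


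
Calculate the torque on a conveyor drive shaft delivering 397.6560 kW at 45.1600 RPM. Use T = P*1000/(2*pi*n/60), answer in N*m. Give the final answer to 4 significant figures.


omega = 2*pi*45.1600/60 = 4.72914 rad/s
T = 397.6560*1000 / 4.72914
T = 84090 N*m


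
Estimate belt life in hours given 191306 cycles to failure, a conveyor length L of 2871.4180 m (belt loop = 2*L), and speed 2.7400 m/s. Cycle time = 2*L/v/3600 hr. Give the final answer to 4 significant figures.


cycle_time = 2 * 2871.4180 / 2.7400 / 3600 = 0.582202 hr
life = 191306 * 0.582202 = 111400 hours


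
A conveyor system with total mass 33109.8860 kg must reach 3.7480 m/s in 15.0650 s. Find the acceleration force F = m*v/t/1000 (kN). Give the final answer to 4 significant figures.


F = 33109.8860 * 3.7480 / 15.0650 / 1000
F = 8.237 kN


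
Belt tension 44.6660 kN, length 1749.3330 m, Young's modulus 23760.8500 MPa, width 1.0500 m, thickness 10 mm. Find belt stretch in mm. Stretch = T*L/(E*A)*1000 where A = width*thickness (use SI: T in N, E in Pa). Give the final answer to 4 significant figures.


A = 1.0500 * 0.01 = 0.01050 m^2
Stretch = 44.6660*1000 * 1749.3330 / (23760.8500e6 * 0.01050) * 1000
Stretch = 313.2 mm


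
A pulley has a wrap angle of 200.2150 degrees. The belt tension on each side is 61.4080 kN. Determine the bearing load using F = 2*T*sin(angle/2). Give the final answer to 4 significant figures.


F = 2 * 61.4080 * sin(200.2150/2 deg)
F = 120.9 kN


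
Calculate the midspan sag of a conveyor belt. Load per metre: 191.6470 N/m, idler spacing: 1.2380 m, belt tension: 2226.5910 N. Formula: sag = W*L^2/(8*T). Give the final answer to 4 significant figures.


sag = 191.6470 * 1.2380^2 / (8 * 2226.5910)
sag = 0.01649 m


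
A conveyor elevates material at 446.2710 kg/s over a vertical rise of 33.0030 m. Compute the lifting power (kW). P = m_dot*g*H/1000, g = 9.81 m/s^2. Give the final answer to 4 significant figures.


P = 446.2710 * 9.81 * 33.0030 / 1000
P = 144.5 kW


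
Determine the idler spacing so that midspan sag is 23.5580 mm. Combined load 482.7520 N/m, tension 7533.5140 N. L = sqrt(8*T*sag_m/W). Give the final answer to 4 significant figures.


sag = 23.5580/1000 = 0.023558 m
L = sqrt(8 * 7533.5140 * 0.023558 / 482.7520)
L = 1.715 m


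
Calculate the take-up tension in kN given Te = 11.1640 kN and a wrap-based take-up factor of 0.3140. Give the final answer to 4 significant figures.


T_tu = 11.1640 * 0.3140
T_tu = 3.505 kN


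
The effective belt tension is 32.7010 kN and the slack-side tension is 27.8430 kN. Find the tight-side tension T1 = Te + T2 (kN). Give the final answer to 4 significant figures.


T1 = Te + T2 = 32.7010 + 27.8430
T1 = 60.54 kN


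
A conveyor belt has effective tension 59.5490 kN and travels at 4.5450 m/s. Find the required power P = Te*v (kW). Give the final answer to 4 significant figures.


P = Te * v = 59.5490 * 4.5450
P = 270.7 kW


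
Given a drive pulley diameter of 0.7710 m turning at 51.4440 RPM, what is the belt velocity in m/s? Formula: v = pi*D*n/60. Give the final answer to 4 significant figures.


v = pi * 0.7710 * 51.4440 / 60
v = 2.077 m/s


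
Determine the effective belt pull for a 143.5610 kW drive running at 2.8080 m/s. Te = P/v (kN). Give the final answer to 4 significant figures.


Te = P / v = 143.5610 / 2.8080
Te = 51.13 kN


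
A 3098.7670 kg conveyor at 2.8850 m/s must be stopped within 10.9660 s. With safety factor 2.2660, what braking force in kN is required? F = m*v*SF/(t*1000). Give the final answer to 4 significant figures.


F = 3098.7670 * 2.8850 / 10.9660 * 2.2660 / 1000
F = 1.847 kN


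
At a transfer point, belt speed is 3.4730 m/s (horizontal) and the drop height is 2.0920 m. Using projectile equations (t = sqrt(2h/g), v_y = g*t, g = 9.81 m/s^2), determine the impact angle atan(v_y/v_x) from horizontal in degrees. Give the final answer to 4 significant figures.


t = sqrt(2*2.0920/9.81) = 0.653072 s
v_y = 9.81 * 0.653072 = 6.40664 m/s
angle = atan(6.40664 / 3.4730) = 61.54 deg


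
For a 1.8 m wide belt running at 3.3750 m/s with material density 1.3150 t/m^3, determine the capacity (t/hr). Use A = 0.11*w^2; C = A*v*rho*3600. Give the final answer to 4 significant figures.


A = 0.11 * 1.8^2 = 0.3564 m^2
C = 0.3564 * 3.3750 * 1.3150 * 3600
C = 5694 t/hr


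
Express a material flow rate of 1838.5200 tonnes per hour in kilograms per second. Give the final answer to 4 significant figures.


m_dot = 1838.5200 * 1000 / 3600
m_dot = 510.7 kg/s


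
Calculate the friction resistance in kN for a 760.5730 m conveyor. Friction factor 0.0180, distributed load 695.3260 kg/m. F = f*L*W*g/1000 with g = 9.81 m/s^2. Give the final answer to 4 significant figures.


F = 0.0180 * 760.5730 * 695.3260 * 9.81 / 1000
F = 93.38 kN


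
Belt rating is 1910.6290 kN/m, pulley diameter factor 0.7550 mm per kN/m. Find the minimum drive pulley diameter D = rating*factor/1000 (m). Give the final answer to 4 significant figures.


D = 1910.6290 * 0.7550 / 1000
D = 1.443 m


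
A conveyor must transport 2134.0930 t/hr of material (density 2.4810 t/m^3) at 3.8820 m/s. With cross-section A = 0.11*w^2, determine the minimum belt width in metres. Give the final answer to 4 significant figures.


A_req = 2134.0930 / (3.8820 * 2.4810 * 3600) = 0.0615501 m^2
w = sqrt(0.0615501 / 0.11)
w = 0.7480 m


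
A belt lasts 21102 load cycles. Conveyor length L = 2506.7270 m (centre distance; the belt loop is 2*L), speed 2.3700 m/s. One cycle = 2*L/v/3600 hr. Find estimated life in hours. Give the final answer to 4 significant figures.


cycle_time = 2 * 2506.7270 / 2.3700 / 3600 = 0.587606 hr
life = 21102 * 0.587606 = 12400 hours


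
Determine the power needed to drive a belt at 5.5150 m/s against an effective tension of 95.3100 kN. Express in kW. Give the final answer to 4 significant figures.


P = Te * v = 95.3100 * 5.5150
P = 525.6 kW


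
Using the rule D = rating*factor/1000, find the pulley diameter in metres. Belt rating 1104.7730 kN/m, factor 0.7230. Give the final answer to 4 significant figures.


D = 1104.7730 * 0.7230 / 1000
D = 0.7988 m


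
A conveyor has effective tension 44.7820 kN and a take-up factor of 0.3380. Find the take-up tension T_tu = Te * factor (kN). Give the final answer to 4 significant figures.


T_tu = 44.7820 * 0.3380
T_tu = 15.14 kN


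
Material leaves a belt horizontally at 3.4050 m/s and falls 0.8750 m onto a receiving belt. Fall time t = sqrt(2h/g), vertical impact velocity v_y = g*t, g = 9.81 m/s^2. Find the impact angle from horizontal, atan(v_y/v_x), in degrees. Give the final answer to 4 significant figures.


t = sqrt(2*0.8750/9.81) = 0.422362 s
v_y = 9.81 * 0.422362 = 4.14337 m/s
angle = atan(4.14337 / 3.4050) = 50.59 deg


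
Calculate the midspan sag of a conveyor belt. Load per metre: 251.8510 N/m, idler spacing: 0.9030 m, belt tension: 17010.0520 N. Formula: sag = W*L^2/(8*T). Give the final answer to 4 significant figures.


sag = 251.8510 * 0.9030^2 / (8 * 17010.0520)
sag = 0.001509 m


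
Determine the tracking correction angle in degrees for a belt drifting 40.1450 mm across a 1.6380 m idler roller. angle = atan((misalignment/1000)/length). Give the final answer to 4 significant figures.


misalign_m = 40.1450 / 1000 = 0.040145 m
angle = atan(0.040145 / 1.6380)
angle = 1.404 deg


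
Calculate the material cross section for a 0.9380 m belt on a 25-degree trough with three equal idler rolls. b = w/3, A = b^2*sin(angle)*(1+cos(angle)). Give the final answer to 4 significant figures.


b = 0.9380/3 = 0.312667 m
A = 0.312667^2 * sin(25 deg) * (1 + cos(25 deg))
A = 0.07876 m^2


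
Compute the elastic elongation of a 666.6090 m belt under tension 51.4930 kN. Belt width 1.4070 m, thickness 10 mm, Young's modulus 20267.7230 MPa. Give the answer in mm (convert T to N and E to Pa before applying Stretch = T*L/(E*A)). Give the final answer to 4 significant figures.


A = 1.4070 * 0.01 = 0.01407 m^2
Stretch = 51.4930*1000 * 666.6090 / (20267.7230e6 * 0.01407) * 1000
Stretch = 120.4 mm


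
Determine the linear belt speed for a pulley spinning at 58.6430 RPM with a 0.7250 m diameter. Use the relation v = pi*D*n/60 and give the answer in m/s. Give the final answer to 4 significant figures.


v = pi * 0.7250 * 58.6430 / 60
v = 2.226 m/s


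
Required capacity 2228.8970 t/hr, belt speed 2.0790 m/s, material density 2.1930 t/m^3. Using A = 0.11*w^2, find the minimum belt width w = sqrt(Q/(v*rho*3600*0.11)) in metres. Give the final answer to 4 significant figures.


A_req = 2228.8970 / (2.0790 * 2.1930 * 3600) = 0.135798 m^2
w = sqrt(0.135798 / 0.11)
w = 1.111 m


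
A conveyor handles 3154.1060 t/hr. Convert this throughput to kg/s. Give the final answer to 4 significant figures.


m_dot = 3154.1060 * 1000 / 3600
m_dot = 876.1 kg/s


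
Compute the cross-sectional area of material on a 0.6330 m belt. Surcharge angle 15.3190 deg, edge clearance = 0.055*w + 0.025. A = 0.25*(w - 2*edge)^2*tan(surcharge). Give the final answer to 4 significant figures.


edge = 0.055*0.6330 + 0.025 = 0.059815 m
ew = 0.6330 - 2*0.059815 = 0.51337 m
A = 0.25 * 0.51337^2 * tan(15.3190 deg)
A = 0.01805 m^2


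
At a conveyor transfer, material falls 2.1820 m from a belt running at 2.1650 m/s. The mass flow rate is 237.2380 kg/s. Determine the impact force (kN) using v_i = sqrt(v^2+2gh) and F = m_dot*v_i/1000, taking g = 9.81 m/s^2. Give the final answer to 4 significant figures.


v_i = sqrt(2.1650^2 + 2*9.81*2.1820) = 6.89188 m/s
F = 237.2380 * 6.89188 / 1000
F = 1.635 kN


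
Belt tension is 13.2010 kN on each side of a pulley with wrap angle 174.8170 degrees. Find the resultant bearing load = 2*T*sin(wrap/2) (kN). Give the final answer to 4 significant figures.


F = 2 * 13.2010 * sin(174.8170/2 deg)
F = 26.37 kN


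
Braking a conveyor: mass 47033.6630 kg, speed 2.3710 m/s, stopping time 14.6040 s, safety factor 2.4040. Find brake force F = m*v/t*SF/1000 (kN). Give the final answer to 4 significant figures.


F = 47033.6630 * 2.3710 / 14.6040 * 2.4040 / 1000
F = 18.36 kN


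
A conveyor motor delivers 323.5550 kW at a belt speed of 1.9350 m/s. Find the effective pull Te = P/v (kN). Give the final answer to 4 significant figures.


Te = P / v = 323.5550 / 1.9350
Te = 167.2 kN


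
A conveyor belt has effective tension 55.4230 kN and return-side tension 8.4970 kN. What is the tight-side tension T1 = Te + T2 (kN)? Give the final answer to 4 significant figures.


T1 = Te + T2 = 55.4230 + 8.4970
T1 = 63.92 kN


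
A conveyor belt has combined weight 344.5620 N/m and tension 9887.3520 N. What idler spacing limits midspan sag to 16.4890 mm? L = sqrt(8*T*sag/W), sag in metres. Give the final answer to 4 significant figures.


sag = 16.4890/1000 = 0.016489 m
L = sqrt(8 * 9887.3520 * 0.016489 / 344.5620)
L = 1.946 m


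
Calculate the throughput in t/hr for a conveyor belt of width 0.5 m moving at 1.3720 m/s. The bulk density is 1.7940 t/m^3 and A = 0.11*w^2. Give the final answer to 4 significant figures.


A = 0.11 * 0.5^2 = 0.0275 m^2
C = 0.0275 * 1.3720 * 1.7940 * 3600
C = 243.7 t/hr


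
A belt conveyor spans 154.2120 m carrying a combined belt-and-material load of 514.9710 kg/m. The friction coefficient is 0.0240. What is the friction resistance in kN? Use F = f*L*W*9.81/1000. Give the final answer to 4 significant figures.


F = 0.0240 * 154.2120 * 514.9710 * 9.81 / 1000
F = 18.70 kN


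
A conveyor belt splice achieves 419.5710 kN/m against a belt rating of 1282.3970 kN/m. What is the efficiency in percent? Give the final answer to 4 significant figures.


Eff = 419.5710 / 1282.3970 * 100
Eff = 32.72 %


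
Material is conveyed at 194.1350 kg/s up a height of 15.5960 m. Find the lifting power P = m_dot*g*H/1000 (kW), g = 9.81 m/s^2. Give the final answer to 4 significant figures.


P = 194.1350 * 9.81 * 15.5960 / 1000
P = 29.70 kW


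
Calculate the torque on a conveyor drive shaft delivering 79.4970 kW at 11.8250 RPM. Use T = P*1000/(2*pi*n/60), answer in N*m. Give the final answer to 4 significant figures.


omega = 2*pi*11.8250/60 = 1.23831 rad/s
T = 79.4970*1000 / 1.23831
T = 64200 N*m


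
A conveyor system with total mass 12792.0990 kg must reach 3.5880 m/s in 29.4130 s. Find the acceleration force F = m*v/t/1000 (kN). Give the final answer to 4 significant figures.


F = 12792.0990 * 3.5880 / 29.4130 / 1000
F = 1.560 kN


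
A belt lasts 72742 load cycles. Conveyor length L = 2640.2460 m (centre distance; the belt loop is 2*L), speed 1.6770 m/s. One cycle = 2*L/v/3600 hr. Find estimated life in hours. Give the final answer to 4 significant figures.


cycle_time = 2 * 2640.2460 / 1.6770 / 3600 = 0.874659 hr
life = 72742 * 0.874659 = 63620 hours


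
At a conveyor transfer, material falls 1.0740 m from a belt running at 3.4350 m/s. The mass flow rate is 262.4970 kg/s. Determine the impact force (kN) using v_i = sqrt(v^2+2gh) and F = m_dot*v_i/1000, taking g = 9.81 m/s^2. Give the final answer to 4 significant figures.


v_i = sqrt(3.4350^2 + 2*9.81*1.0740) = 5.73333 m/s
F = 262.4970 * 5.73333 / 1000
F = 1.505 kN


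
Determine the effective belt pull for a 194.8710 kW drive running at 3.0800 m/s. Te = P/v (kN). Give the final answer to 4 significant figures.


Te = P / v = 194.8710 / 3.0800
Te = 63.27 kN


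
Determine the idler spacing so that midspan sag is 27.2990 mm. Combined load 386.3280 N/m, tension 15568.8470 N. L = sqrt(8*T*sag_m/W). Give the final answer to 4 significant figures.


sag = 27.2990/1000 = 0.027299 m
L = sqrt(8 * 15568.8470 * 0.027299 / 386.3280)
L = 2.967 m


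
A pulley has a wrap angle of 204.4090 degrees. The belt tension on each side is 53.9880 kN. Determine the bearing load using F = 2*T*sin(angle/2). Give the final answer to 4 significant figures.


F = 2 * 53.9880 * sin(204.4090/2 deg)
F = 105.5 kN


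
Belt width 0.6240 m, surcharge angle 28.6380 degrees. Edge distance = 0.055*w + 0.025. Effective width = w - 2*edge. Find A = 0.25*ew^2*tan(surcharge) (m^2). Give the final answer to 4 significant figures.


edge = 0.055*0.6240 + 0.025 = 0.05932 m
ew = 0.6240 - 2*0.05932 = 0.50536 m
A = 0.25 * 0.50536^2 * tan(28.6380 deg)
A = 0.03487 m^2
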